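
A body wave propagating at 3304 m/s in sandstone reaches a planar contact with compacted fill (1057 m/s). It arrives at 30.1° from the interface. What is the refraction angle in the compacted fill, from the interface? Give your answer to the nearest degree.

Angle from the normal: 90° − 30.1° = 59.9°.
sin θ₁/V₁ = sin θ₂/V₂ ⇒ sin θ₂ = 1057·sin 59.9°/3304 = 1057·0.8652/3304 = 0.2768.
θ₂ = sin⁻¹(0.2768) = 16.07° (from vertical).
From the interface: 90° − 16.07° = 73.93°.

74°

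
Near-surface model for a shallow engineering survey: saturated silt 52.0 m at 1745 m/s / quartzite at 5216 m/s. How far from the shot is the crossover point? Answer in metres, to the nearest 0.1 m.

147.3 m

θ_c = arcsin(1745/5216) = 19.55°, so cos θ_c = 0.9424 and tᵢ = 2h cos θ_c/V₁ = 0.0562 s.
At crossover x/V₁ = x/V₂ + tᵢ ⇒ x = tᵢ/(1/V₁ − 1/V₂) = 0.05616/(5.7307e-04 − 1.9172e-04) = 147.28 m.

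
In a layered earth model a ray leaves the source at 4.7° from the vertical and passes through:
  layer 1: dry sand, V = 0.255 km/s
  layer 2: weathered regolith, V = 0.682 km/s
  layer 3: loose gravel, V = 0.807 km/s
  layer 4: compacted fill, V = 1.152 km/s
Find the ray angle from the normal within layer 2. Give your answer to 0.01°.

Ray parameter p = sin 4.7° / 0.255 = 3.2133e-01 s/km.
sin θ_2 = p·V_2 = 3.2133e-01 × 0.682 = 0.2191.
θ_2 = 12.66° from the vertical.

12.66°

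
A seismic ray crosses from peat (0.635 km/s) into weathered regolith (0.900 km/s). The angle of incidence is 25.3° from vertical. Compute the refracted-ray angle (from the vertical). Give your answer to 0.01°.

37.28°

Snell's law: sin θ₂ = (V₂/V₁)·sin θ₁ = (0.900/0.635)·sin 25.3° = 0.6057.
θ₂ = arcsin 0.6057 = 37.28° from the normal.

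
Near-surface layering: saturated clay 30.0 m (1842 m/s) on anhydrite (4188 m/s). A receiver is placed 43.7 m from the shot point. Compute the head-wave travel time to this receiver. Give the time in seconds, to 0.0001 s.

θ_c = arcsin(V₁/V₂) = arcsin(1842/4188) = 26.09°, cos θ_c = 0.8981.
Intercept time tᵢ = 2h cos θ_c / V₁ = 2·30.0·0.8981/1842 = 0.02925 s.
t = x/V₂ + tᵢ = 43.7/4188 + 0.02925 = 0.03969 s.

0.0397 s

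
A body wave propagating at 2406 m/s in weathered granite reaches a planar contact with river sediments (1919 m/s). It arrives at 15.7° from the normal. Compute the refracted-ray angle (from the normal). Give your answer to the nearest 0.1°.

sin θ₁/V₁ = sin θ₂/V₂ ⇒ sin θ₂ = 1919·sin 15.7°/2406 = 1919·0.2706/2406 = 0.2158.
θ₂ = sin⁻¹(0.2158) = 12.46° (from vertical).

12.5°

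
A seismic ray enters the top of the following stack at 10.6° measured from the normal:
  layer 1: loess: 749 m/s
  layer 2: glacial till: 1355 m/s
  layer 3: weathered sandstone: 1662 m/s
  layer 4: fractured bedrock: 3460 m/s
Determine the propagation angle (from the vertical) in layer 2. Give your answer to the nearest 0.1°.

Ray parameter p = sin 10.6° / 749 = 2.4560e-04 s/m.
sin θ_2 = p·V_2 = 2.4560e-04 × 1355 = 0.3328.
θ_2 = 19.44° from the vertical.

19.4°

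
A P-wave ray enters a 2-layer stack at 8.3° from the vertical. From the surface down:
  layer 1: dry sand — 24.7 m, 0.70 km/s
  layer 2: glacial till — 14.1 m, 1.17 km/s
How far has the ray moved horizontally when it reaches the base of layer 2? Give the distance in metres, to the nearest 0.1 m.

7.1 m

Ray parameter p = sin 8.3° / 0.70 km/s = 2.0622e-01 s/km.
Layer 1: θ = 8.30°; offset = 24.7·tan 8.30° = 3.603 m.
Layer 2: sin θ = p·1.17 = 0.2413 → θ = 13.96°; offset = 14.1·tan 13.96° = 3.506 m.
Σ offsets = 7.109 m.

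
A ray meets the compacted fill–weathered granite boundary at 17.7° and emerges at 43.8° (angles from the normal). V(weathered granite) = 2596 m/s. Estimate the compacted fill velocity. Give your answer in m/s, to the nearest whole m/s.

1140 m/s

Snell's law: sin 17.7°/V₁ = sin 43.8°/V₂.
V₁ = V₂·sin 17.7°/sin 43.8° = 2596 × 0.4393 = 1140.33 m/s.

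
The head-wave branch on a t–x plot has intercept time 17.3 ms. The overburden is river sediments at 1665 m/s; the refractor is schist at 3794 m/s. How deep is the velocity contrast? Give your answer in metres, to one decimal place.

θ_c = arcsin(1665/3794) = 26.03°; cos θ_c = 0.8986.
tᵢ = 2h cos θ_c/V₁ ⇒ h = tᵢ·V₁/(2 cos θ_c) = 0.0173·1665/(2·0.8986) = 16.03 m.

16.0 m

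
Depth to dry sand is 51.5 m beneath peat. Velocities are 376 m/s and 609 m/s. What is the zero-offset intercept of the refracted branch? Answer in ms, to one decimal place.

215.5 ms

tᵢ = 2h·√(V₂²−V₁²)/(V₁V₂).
√(V₂²−V₁²) = √(609²−376²) = 479.1 m/s.
tᵢ = 2·51.5·479.1/(376·609) = 0.21549 s.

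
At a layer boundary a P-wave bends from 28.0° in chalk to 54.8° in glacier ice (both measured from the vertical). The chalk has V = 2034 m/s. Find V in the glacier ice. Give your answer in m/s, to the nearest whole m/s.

3540 m/s

sin 28.0° = 0.4695; sin 54.8° = 0.8171.
V₂ = V₁·(sin θ₂/sin θ₁) = 2034·(0.8171/0.4695) = 3540.31 m/s.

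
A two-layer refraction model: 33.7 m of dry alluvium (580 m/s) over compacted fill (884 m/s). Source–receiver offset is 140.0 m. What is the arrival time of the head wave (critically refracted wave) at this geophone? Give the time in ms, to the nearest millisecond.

246 ms

θ_c = arcsin(V₁/V₂) = arcsin(580/884) = 41.00°, cos θ_c = 0.7547.
Intercept time tᵢ = 2h cos θ_c / V₁ = 2·33.7·0.7547/580 = 0.08770 s.
t = x/V₂ + tᵢ = 140.0/884 + 0.08770 = 0.24607 s.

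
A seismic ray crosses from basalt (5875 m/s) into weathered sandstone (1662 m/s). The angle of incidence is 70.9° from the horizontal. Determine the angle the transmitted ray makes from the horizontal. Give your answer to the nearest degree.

Convert to the normal: θ₁ = 90° − 70.9° = 19.1°.
sin θ₁/V₁ = sin θ₂/V₂ ⇒ sin θ₂ = 1662·sin 19.1°/5875 = 1662·0.3272/5875 = 0.0926.
θ₂ = sin⁻¹(0.0926) = 5.31° (from vertical).
From the interface: 90° − 5.31° = 84.69°.

85°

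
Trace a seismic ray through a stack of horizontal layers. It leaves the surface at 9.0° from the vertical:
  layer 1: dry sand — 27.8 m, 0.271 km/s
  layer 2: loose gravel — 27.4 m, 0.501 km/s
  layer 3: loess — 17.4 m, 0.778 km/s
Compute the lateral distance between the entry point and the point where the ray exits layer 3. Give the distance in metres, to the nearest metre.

21 m

Ray parameter p = sin 9.0° / 0.271 km/s = 5.7725e-01 s/km.
Layer 1: θ = 9.00°; offset = 27.8·tan 9.00° = 4.403 m.
Layer 2: sin θ = p·0.501 = 0.2892 → θ = 16.81°; offset = 27.4·tan 16.81° = 8.278 m.
Layer 3: sin θ = p·0.778 = 0.4491 → θ = 26.69°; offset = 17.4·tan 26.69° = 8.746 m.
Summing the layer offsets gives 21.427 m.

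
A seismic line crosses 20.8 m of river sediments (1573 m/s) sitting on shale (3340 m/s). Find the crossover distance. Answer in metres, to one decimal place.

69.4 m

θ_c = arcsin(1573/3340) = 28.10°, so cos θ_c = 0.8822 and tᵢ = 2h cos θ_c/V₁ = 0.0233 s.
At crossover x/V₁ = x/V₂ + tᵢ ⇒ x = tᵢ/(1/V₁ − 1/V₂) = 0.02333/(6.3573e-04 − 2.9940e-04) = 69.37 m.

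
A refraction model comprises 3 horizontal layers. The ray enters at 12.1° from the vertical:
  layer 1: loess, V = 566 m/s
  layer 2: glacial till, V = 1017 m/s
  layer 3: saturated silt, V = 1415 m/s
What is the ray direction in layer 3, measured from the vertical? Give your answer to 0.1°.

31.6°

Ray parameter p = sin 12.1° / 566 = 3.7035e-04 s/m.
sin θ_3 = p·V_3 = 3.7035e-04 × 1415 = 0.5240.
θ_3 = 31.60° from the vertical.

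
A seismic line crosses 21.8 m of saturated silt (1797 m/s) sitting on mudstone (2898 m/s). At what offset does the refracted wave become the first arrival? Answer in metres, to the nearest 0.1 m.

90.0 m

x_cross = 2h·√((V₂+V₁)/(V₂−V₁)).
(V₂+V₁)/(V₂−V₁) = (2898+1797)/(2898−1797) = 4.2643; √ = 2.0650.
x_cross = 2·21.8·2.0650 = 90.03 m.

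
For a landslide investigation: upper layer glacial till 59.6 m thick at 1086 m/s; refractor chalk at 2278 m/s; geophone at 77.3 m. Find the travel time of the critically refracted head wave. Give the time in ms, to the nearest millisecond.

130 ms

θ_c = arcsin(V₁/V₂) = arcsin(1086/2278) = 28.47°, cos θ_c = 0.8790.
Intercept time tᵢ = 2h cos θ_c / V₁ = 2·59.6·0.8790/1086 = 0.09648 s.
t = x/V₂ + tᵢ = 77.3/2278 + 0.09648 = 0.13042 s.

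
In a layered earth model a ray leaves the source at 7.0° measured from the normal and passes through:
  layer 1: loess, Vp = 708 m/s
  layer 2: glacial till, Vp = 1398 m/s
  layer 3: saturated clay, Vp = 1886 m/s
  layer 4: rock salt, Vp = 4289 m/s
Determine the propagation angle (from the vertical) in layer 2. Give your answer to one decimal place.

Snell's law across each interface conserves sin θ / V, so sin θ_2 = V_2·sin θ₁/V₁.
sin θ_2 = 1398 × sin 7.0° / 708 = 0.2406.
θ_2 = 13.92° from the vertical.

13.9°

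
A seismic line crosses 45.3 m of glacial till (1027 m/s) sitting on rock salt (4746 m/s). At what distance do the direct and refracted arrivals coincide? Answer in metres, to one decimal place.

x_cross = 2h·√((V₂+V₁)/(V₂−V₁)).
(V₂+V₁)/(V₂−V₁) = (4746+1027)/(4746−1027) = 1.5523; √ = 1.2459.
x_cross = 2·45.3·1.2459 = 112.88 m.

112.9 m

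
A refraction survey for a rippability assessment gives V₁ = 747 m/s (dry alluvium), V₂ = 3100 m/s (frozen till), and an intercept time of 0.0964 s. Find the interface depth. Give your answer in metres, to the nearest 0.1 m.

37.1 m

θ_c = arcsin(747/3100) = 13.94°; cos θ_c = 0.9705.
tᵢ = 2h cos θ_c/V₁ ⇒ h = tᵢ·V₁/(2 cos θ_c) = 0.0964·747/(2·0.9705) = 37.10 m.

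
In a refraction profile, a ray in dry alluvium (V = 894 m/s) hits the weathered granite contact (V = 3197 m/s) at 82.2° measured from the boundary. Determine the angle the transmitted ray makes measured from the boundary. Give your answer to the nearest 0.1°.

Angle from the normal: 90° − 82.2° = 7.8°.
Snell's law: sin θ₂ = (V₂/V₁)·sin θ₁ = (3197/894)·sin 7.8° = 0.4853.
θ₂ = sin⁻¹(0.4853) = 29.03° (from vertical).
From the interface: 90° − 29.03° = 60.97°.

61.0°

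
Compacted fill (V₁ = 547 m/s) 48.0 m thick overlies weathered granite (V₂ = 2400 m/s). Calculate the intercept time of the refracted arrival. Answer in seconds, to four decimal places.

0.1709 s

θ_c = arcsin(V₁/V₂) = arcsin(547/2400) = 13.17°; cos θ_c = 0.9737.
tᵢ = 2h·cos θ_c / V₁ = 2·48.0·0.9737 / 547 = 0.17088 s.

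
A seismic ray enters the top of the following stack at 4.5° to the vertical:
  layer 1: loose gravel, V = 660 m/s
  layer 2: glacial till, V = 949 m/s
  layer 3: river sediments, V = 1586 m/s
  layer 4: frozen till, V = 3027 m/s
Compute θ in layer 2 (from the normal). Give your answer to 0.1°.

6.5°

Snell's law across each interface conserves sin θ / V, so sin θ_2 = V_2·sin θ₁/V₁.
sin θ_2 = 949 × sin 4.5° / 660 = 0.1128.
θ_2 = 6.48° from the vertical.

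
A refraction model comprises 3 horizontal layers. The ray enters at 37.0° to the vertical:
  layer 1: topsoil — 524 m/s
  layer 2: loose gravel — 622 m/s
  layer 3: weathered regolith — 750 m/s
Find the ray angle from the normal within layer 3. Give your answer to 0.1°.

59.5°

Snell's law across each interface conserves sin θ / V, so sin θ_3 = V_3·sin θ₁/V₁.
sin θ_3 = 750 × sin 37.0° / 524 = 0.8614.
θ_3 = arcsin 0.8614 = 59.47°.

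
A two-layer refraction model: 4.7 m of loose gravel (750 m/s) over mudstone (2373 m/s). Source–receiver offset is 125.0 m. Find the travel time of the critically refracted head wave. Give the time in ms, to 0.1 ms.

θ_c = arcsin(V₁/V₂) = arcsin(750/2373) = 18.42°, cos θ_c = 0.9487.
Intercept time tᵢ = 2h cos θ_c / V₁ = 2·4.7·0.9487/750 = 0.01189 s.
t = x/V₂ + tᵢ = 125.0/2373 + 0.01189 = 0.06457 s.

64.6 ms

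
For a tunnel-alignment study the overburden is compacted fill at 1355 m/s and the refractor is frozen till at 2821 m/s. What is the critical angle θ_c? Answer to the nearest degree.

At critical incidence the refracted ray runs along the interface (θ₂ = 90°), so sin θ_c = V₁/V₂.
θ_c = arcsin(1355/2821) = arcsin 0.4803 = 28.71°.

29°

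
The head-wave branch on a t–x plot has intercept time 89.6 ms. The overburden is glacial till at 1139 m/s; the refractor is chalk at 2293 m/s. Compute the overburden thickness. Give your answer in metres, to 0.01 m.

58.79 m

θ_c = arcsin(1139/2293) = 29.78°; cos θ_c = 0.8679.
tᵢ = 2h cos θ_c/V₁ ⇒ h = tᵢ·V₁/(2 cos θ_c) = 0.0896·1139/(2·0.8679) = 58.79 m.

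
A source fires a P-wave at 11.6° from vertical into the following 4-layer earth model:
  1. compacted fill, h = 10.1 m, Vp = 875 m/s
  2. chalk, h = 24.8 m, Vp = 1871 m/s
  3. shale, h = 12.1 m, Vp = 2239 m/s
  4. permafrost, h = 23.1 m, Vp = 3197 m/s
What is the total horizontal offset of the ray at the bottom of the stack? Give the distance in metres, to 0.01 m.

Apply Snell's law at each interface; in layer i the horizontal offset is hᵢ·tan θᵢ.
Layer 1: θ = 11.60°; offset = 10.1·tan 11.60° = 2.0732 m.
Layer 2: sin θ = 1871·sin 11.6°/875 = 0.4300, θ = 25.47°; offset = 24.8·tan 25.47° = 11.8105 m.
Layer 3: sin θ = 2239·sin 11.6°/875 = 0.5145, θ = 30.97°; offset = 12.1·tan 30.97° = 7.2607 m.
Layer 4: sin θ = 3197·sin 11.6°/875 = 0.7347, θ = 47.28°; offset = 23.1·tan 47.28° = 25.0160 m.
Total horizontal offset = 46.1603 m.

46.16 m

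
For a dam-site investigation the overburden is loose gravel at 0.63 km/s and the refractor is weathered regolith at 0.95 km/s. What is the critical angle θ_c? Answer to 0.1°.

41.5°

At critical incidence the refracted ray runs along the interface (θ₂ = 90°), so sin θ_c = V₁/V₂.
θ_c = arcsin(0.63/0.95) = arcsin 0.6632 = 41.54°.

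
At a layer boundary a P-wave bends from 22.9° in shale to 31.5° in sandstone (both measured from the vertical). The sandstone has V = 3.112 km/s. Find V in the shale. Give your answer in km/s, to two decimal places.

Snell's law: sin 22.9°/V₁ = sin 31.5°/V₂.
V₁ = V₂·sin 22.9°/sin 31.5° = 3.112 × 0.7447 = 2.32 km/s.

2.32 km/s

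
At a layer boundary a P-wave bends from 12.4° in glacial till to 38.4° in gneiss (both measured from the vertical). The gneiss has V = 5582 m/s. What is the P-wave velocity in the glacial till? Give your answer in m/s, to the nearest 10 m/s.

1930 m/s

sin 12.4° = 0.2147; sin 38.4° = 0.6211.
V₁ = V₂·(sin θ₁/sin θ₂) = 5582·(0.2147/0.6211) = 1929.74 m/s.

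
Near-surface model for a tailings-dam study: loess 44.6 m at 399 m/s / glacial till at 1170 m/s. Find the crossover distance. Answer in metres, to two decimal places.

127.25 m

θ_c = arcsin(399/1170) = 19.94°, so cos θ_c = 0.9401 and tᵢ = 2h cos θ_c/V₁ = 0.2102 s.
At crossover x/V₁ = x/V₂ + tᵢ ⇒ x = tᵢ/(1/V₁ − 1/V₂) = 0.21016/(2.5063e-03 − 8.5470e-04) = 127.25 m.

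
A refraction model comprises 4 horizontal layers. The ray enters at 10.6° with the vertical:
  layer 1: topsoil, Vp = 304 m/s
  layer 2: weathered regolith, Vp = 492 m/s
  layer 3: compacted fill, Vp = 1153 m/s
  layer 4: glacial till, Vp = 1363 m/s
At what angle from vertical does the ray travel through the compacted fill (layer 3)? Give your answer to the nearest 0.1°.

Snell's law across each interface conserves sin θ / V, so sin θ_3 = V_3·sin θ₁/V₁.
sin θ_3 = 1153 × sin 10.6° / 304 = 0.6977.
θ_3 = arcsin 0.6977 = 44.24°.

44.2°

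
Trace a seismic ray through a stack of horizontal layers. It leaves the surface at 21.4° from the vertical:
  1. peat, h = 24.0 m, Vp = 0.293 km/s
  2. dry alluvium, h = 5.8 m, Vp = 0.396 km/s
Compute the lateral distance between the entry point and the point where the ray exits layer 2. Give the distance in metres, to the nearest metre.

p = sin θ₁/V₁ = sin 21.4°/0.293 = 1.2453e+00 s/km is conserved through the stack.
Layer 1: θ = 21.40°; offset = 24.0·tan 21.40° = 9.405 m.
Layer 2: sin θ = p·0.396 = 0.4931 → θ = 29.55°; offset = 5.8·tan 29.55° = 3.288 m.
Σ offsets = 12.693 m.

13 m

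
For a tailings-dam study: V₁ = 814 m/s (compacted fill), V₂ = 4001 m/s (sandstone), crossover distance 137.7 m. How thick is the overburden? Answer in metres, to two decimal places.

56.01 m

x_cross = 2h·√((V₂+V₁)/(V₂−V₁)) → h = x_cross / (2·√((V₂+V₁)/(V₂−V₁))).
√((V₂+V₁)/(V₂−V₁)) = √((4001+814)/(4001−814)) = 1.2292.
h = 137.7 / (2·1.2292) = 56.01 m.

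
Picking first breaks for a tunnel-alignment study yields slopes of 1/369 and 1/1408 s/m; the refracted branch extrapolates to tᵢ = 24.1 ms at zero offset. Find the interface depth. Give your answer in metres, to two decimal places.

h = tᵢ·V₁·V₂ / (2·√(V₂²−V₁²)).
√(V₂²−V₁²) = √(1408² − 369²) = 1358.8 m/s.
h = 0.0241 s × 369 × 1408 / (2 × 1358.8) = 4.61 m.

4.61 m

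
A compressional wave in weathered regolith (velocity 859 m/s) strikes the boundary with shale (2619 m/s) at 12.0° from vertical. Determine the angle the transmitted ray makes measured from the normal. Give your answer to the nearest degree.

sin θ₁/V₁ = sin θ₂/V₂ ⇒ sin θ₂ = 2619·sin 12.0°/859 = 2619·0.2079/859 = 0.6339.
θ₂ = arcsin 0.6339 = 39.34° from the normal.

39°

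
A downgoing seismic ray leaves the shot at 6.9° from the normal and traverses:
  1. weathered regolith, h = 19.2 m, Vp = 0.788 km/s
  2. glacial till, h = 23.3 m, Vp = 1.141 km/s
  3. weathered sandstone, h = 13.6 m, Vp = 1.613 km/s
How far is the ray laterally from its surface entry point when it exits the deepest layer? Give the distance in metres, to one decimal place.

Apply Snell's law at each interface; in layer i the horizontal offset is hᵢ·tan θᵢ.
Layer 1: θ = 6.90°; offset = 19.2·tan 6.90° = 2.323 m.
Layer 2: sin θ = 1.141·sin 6.9°/0.788 = 0.1740, θ = 10.02°; offset = 23.3·tan 10.02° = 4.116 m.
Layer 3: sin θ = 1.613·sin 6.9°/0.788 = 0.2459, θ = 14.24°; offset = 13.6·tan 14.24° = 3.450 m.
Σ offsets = 9.890 m.

9.9 m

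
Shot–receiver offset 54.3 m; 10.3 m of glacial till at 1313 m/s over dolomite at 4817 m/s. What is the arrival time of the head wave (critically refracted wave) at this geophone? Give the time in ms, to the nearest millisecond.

θ_c = arcsin(V₁/V₂) = arcsin(1313/4817) = 15.82°, cos θ_c = 0.9621.
Intercept time tᵢ = 2h cos θ_c / V₁ = 2·10.3·0.9621/1313 = 0.01510 s.
t = x/V₂ + tᵢ = 54.3/4817 + 0.01510 = 0.02637 s.

26 ms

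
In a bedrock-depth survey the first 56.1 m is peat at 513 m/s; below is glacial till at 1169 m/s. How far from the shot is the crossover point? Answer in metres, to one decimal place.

x_cross = 2h·√((V₂+V₁)/(V₂−V₁)).
(V₂+V₁)/(V₂−V₁) = (1169+513)/(1169−513) = 2.5640; √ = 1.6013.
x_cross = 2·56.1·1.6013 = 179.66 m.

179.7 m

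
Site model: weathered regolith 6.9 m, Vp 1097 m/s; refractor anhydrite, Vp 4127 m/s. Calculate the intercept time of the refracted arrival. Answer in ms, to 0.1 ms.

12.1 ms

tᵢ = 2h·√(V₂²−V₁²)/(V₁V₂).
√(V₂²−V₁²) = √(4127²−1097²) = 3978.5 m/s.
tᵢ = 2·6.9·3978.5/(1097·4127) = 0.01213 s.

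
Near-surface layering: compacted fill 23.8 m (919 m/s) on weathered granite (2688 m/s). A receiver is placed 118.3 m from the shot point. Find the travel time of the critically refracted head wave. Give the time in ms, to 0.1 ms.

t = x/V₂ + 2h·√(V₂²−V₁²)/(V₁V₂).
√(V₂²−V₁²) = √(2688²−919²) = 2526.0 m/s; delay term = 2·23.8·2526.0/(919·2688) = 0.04867 s.
t = 118.3/2688 + 0.04867 = 0.09268 s.

92.7 ms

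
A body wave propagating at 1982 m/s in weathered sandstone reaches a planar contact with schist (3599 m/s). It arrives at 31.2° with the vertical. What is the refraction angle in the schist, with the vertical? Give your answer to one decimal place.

sin θ₁/V₁ = sin θ₂/V₂ ⇒ sin θ₂ = 3599·sin 31.2°/1982 = 3599·0.5180/1982 = 0.9407.
θ₂ = sin⁻¹(0.9407) = 70.16° (from vertical).

70.2°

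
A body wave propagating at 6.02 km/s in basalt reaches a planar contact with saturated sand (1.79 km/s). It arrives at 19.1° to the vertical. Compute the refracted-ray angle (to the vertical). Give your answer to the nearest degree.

6°

Snell's law: sin θ₂ = (V₂/V₁)·sin θ₁ = (1.79/6.02)·sin 19.1° = 0.0973.
θ₂ = arcsin 0.0973 = 5.58° from the normal.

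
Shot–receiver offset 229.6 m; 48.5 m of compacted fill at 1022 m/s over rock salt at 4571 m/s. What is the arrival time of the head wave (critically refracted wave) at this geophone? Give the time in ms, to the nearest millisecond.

θ_c = arcsin(V₁/V₂) = arcsin(1022/4571) = 12.92°, cos θ_c = 0.9747.
Intercept time tᵢ = 2h cos θ_c / V₁ = 2·48.5·0.9747/1022 = 0.09251 s.
t = x/V₂ + tᵢ = 229.6/4571 + 0.09251 = 0.14274 s.

143 ms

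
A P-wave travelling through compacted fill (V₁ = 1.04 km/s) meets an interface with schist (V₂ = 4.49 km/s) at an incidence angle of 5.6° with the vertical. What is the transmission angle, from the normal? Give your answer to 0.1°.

24.9°

sin θ₁/V₁ = sin θ₂/V₂ ⇒ sin θ₂ = 4.49·sin 5.6°/1.04 = 4.49·0.0976/1.04 = 0.4213.
θ₂ = arcsin 0.4213 = 24.92° from the normal.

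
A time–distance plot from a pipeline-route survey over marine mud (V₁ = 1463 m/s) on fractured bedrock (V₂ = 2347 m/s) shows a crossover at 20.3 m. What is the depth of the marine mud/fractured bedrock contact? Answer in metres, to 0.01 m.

4.89 m

h = (x_cross/2)·√((V₂−V₁)/(V₂+V₁)).
(V₂−V₁)/(V₂+V₁) = (2347−1463)/(2347+1463) = 0.2320; √ = 0.4817.
h = (20.3/2)·0.4817 = 4.89 m.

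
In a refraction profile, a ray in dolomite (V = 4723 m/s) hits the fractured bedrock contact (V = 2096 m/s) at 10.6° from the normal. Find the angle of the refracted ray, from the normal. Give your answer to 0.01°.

4.68°

sin θ₁/V₁ = sin θ₂/V₂ ⇒ sin θ₂ = 2096·sin 10.6°/4723 = 2096·0.1840/4723 = 0.0816.
θ₂ = arcsin 0.0816 = 4.68° from the normal.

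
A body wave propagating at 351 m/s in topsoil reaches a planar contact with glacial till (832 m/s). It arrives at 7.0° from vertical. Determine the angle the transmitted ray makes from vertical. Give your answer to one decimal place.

16.8°

Snell's law: sin θ₂ = (V₂/V₁)·sin θ₁ = (832/351)·sin 7.0° = 0.2889.
θ₂ = arcsin 0.2889 = 16.79° from the normal.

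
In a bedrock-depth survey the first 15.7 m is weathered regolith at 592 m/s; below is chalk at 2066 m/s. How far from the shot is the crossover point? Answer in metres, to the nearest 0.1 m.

x_cross = 2h·√((V₂+V₁)/(V₂−V₁)).
(V₂+V₁)/(V₂−V₁) = (2066+592)/(2066−592) = 1.8033; √ = 1.3429.
x_cross = 2·15.7·1.3429 = 42.17 m.

42.2 m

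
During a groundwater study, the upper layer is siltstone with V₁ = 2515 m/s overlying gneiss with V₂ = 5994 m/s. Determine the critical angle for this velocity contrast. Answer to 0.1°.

Critical incidence: sin θ_c = V₁/V₂ = 2515/5994 = 0.4196.
θ_c = arcsin 0.4196 = 24.81°.

24.8°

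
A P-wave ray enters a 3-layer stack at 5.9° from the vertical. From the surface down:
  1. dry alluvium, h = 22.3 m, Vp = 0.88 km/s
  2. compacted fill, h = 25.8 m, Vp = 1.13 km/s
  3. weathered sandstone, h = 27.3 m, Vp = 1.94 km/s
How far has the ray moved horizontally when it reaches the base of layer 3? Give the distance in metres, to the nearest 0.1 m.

12.1 m

Ray parameter p = sin 5.9° / 0.88 km/s = 1.1681e-01 s/km.
Layer 1: θ = 5.90°; offset = 22.3·tan 5.90° = 2.304 m.
Layer 2: sin θ = p·1.13 = 0.1320 → θ = 7.58°; offset = 25.8·tan 7.58° = 3.436 m.
Layer 3: sin θ = p·1.94 = 0.2266 → θ = 13.10°; offset = 27.3·tan 13.10° = 6.352 m.
Total horizontal offset = 12.092 m.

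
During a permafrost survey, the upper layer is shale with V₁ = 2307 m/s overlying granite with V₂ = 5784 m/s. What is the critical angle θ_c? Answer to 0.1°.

23.5°

Critical incidence: sin θ_c = V₁/V₂ = 2307/5784 = 0.3989.
θ_c = arcsin 0.3989 = 23.51°.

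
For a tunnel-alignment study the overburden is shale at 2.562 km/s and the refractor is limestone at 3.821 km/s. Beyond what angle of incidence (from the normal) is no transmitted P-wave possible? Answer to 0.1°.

42.1°

Critical incidence: sin θ_c = V₁/V₂ = 2.562/3.821 = 0.6705.
θ_c = arcsin 0.6705 = 42.11°.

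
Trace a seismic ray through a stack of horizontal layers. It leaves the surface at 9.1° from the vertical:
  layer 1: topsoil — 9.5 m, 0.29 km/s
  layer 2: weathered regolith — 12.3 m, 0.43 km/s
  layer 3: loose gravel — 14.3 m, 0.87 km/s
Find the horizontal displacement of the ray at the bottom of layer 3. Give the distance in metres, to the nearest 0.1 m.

12.2 m

p = sin θ₁/V₁ = sin 9.1°/0.29 = 5.4537e-01 s/km is conserved through the stack.
Layer 1: θ = 9.10°; offset = 9.5·tan 9.10° = 1.522 m.
Layer 2: sin θ = p·0.43 = 0.2345 → θ = 13.56°; offset = 12.3·tan 13.56° = 2.967 m.
Layer 3: sin θ = p·0.87 = 0.4745 → θ = 28.33°; offset = 14.3·tan 28.33° = 7.708 m.
Σ offsets = 12.197 m.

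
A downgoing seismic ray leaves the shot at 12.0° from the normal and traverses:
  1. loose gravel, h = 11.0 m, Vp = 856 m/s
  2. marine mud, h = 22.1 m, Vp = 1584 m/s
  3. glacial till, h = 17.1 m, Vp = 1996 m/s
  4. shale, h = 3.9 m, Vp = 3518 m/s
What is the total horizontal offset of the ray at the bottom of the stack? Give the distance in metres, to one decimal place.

Apply Snell's law at each interface; in layer i the horizontal offset is hᵢ·tan θᵢ.
Layer 1: θ = 12.00°; offset = 11.0·tan 12.00° = 2.338 m.
Layer 2: sin θ = 1584·sin 12.0°/856 = 0.3847, θ = 22.63°; offset = 22.1·tan 22.63° = 9.212 m.
Layer 3: sin θ = 1996·sin 12.0°/856 = 0.4848, θ = 29.00°; offset = 17.1·tan 29.00° = 9.479 m.
Layer 4: sin θ = 3518·sin 12.0°/856 = 0.8545, θ = 58.70°; offset = 3.9·tan 58.70° = 6.415 m.
Summing the layer offsets gives 27.443 m.

27.4 m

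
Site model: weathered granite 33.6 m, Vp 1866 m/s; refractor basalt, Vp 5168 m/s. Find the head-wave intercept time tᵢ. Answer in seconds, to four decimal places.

θ_c = arcsin(V₁/V₂) = arcsin(1866/5168) = 21.17°; cos θ_c = 0.9325.
tᵢ = 2h·cos θ_c / V₁ = 2·33.6·0.9325 / 1866 = 0.03358 s.

0.0336 s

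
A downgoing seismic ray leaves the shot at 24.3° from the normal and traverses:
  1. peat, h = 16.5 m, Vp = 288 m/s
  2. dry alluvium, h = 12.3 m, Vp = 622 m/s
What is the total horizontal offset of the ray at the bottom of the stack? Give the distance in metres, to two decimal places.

p = sin θ₁/V₁ = sin 24.3°/288 = 1.4289e-03 s/m is conserved through the stack.
Layer 1: θ = 24.30°; offset = 16.5·tan 24.30° = 7.4500 m.
Layer 2: sin θ = p·622 = 0.8888 → θ = 62.72°; offset = 12.3·tan 62.72° = 23.8486 m.
Total horizontal offset = 31.2986 m.

31.30 m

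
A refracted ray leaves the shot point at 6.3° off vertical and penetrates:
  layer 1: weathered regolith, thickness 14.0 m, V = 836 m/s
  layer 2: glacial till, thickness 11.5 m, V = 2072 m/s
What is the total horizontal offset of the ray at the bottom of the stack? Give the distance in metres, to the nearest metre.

5 m

Apply Snell's law at each interface; in layer i the horizontal offset is hᵢ·tan θᵢ.
Layer 1: θ = 6.30°; offset = 14.0·tan 6.30° = 1.546 m.
Layer 2: sin θ = 2072·sin 6.3°/836 = 0.2720, θ = 15.78°; offset = 11.5·tan 15.78° = 3.250 m.
Σ offsets = 4.796 m.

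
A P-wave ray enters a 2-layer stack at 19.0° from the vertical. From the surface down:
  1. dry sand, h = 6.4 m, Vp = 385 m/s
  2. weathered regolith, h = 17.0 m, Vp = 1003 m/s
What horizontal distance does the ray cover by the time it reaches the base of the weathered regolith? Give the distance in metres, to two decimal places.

29.42 m

Apply Snell's law at each interface; in layer i the horizontal offset is hᵢ·tan θᵢ.
Layer 1: θ = 19.00°; offset = 6.4·tan 19.00° = 2.2037 m.
Layer 2: sin θ = 1003·sin 19.0°/385 = 0.8482, θ = 58.01°; offset = 17.0·tan 58.01° = 27.2194 m.
Summing the layer offsets gives 29.4231 m.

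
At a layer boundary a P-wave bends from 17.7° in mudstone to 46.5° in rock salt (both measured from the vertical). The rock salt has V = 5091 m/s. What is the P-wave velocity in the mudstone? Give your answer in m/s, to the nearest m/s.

2134 m/s

sin 17.7° = 0.3040; sin 46.5° = 0.7254.
V₁ = V₂·(sin θ₁/sin θ₂) = 5091·(0.3040/0.7254) = 2133.84 m/s.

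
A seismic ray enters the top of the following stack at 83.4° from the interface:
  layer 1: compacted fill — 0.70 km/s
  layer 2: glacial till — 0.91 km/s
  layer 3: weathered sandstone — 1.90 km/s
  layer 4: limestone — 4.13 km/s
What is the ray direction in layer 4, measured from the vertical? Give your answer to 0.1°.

From the normal: θ₁ = 90° − 83.4° = 6.6°.
Snell's law across each interface conserves sin θ / V, so sin θ_4 = V_4·sin θ₁/V₁.
sin θ_4 = 4.13 × sin 6.6° / 0.70 = 0.6781.
θ_4 = arcsin 0.6781 = 42.70°.

42.7°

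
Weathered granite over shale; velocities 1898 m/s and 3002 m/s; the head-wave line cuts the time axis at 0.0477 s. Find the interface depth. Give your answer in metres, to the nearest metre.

58 m

h = tᵢ·V₁·V₂ / (2·√(V₂²−V₁²)).
√(V₂²−V₁²) = √(3002² − 1898²) = 2325.9 m/s.
h = 0.0477 s × 1898 × 3002 / (2 × 2325.9) = 58.43 m.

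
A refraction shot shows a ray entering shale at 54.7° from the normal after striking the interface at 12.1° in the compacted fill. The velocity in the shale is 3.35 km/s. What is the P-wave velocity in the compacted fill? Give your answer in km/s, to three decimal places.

Snell's law: sin 12.1°/V₁ = sin 54.7°/V₂.
V₁ = V₂·sin 12.1°/sin 54.7° = 3.35 × 0.2568 = 0.860 km/s.

0.860 km/s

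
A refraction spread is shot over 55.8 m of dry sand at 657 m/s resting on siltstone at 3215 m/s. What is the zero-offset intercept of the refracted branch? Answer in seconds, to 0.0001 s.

tᵢ = 2h·√(V₂²−V₁²)/(V₁V₂).
√(V₂²−V₁²) = √(3215²−657²) = 3147.2 m/s.
tᵢ = 2·55.8·3147.2/(657·3215) = 0.16628 s.

0.1663 s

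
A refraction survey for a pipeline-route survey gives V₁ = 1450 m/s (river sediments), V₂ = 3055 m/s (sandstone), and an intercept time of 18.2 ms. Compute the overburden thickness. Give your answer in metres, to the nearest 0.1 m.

h = tᵢ·V₁·V₂ / (2·√(V₂²−V₁²)).
√(V₂²−V₁²) = √(3055² − 1450²) = 2689.0 m/s.
h = 0.0182 s × 1450 × 3055 / (2 × 2689.0) = 14.99 m.

15.0 m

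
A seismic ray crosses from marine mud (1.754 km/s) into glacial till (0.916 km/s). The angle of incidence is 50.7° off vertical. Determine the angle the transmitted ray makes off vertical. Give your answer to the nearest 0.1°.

Snell's law: sin θ₂ = (V₂/V₁)·sin θ₁ = (0.916/1.754)·sin 50.7° = 0.4041.
θ₂ = arcsin 0.4041 = 23.84° from the normal.

23.8°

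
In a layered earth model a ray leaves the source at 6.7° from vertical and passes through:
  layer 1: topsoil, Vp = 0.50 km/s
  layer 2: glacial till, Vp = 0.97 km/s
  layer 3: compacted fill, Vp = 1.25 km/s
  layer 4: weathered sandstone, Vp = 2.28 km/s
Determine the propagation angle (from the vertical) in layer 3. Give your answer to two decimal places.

16.96°

Ray parameter p = sin 6.7° / 0.50 = 2.3334e-01 s/km.
sin θ_3 = p·V_3 = 2.3334e-01 × 1.25 = 0.2917.
θ_3 = arcsin 0.2917 = 16.96°.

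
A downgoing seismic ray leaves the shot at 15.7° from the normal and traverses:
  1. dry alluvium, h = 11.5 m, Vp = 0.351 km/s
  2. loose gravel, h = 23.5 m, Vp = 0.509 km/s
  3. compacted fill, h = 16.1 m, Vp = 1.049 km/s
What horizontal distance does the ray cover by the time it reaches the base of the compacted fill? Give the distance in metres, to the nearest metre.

35 m

Apply Snell's law at each interface; in layer i the horizontal offset is hᵢ·tan θᵢ.
Layer 1: θ = 15.70°; offset = 11.5·tan 15.70° = 3.233 m.
Layer 2: sin θ = 0.509·sin 15.7°/0.351 = 0.3924, θ = 23.10°; offset = 23.5·tan 23.10° = 10.026 m.
Layer 3: sin θ = 1.049·sin 15.7°/0.351 = 0.8087, θ = 53.97°; offset = 16.1·tan 53.97° = 22.136 m.
Total horizontal offset = 35.394 m.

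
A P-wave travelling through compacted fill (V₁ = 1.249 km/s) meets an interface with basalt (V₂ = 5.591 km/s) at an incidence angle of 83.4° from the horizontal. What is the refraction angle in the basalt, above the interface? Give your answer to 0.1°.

Angle from the normal: 90° − 83.4° = 6.6°.
Snell's law: sin θ₂ = (V₂/V₁)·sin θ₁ = (5.591/1.249)·sin 6.6° = 0.5145.
θ₂ = sin⁻¹(0.5145) = 30.96° (from vertical).
From the interface: 90° − 30.96° = 59.04°.

59.0°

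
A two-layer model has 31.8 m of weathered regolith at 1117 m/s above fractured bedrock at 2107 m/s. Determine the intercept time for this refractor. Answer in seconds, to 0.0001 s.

tᵢ = 2h·√(V₂²−V₁²)/(V₁V₂).
√(V₂²−V₁²) = √(2107²−1117²) = 1786.5 m/s.
tᵢ = 2·31.8·1786.5/(1117·2107) = 0.04828 s.

0.0483 s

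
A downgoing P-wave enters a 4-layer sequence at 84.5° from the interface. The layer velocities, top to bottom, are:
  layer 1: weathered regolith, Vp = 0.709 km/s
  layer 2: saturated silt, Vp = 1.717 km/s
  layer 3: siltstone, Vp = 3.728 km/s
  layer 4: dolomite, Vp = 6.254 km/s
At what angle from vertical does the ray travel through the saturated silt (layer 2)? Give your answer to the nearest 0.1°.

From the normal: θ₁ = 90° − 84.5° = 5.5°.
Snell's law across each interface conserves sin θ / V, so sin θ_2 = V_2·sin θ₁/V₁.
sin θ_2 = 1.717 × sin 5.5° / 0.709 = 0.2321.
θ_2 = arcsin 0.2321 = 13.42°.

13.4°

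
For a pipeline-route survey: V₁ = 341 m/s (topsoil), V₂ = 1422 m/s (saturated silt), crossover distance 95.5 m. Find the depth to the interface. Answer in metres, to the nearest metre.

37 m

x_cross = 2h·√((V₂+V₁)/(V₂−V₁)) → h = x_cross / (2·√((V₂+V₁)/(V₂−V₁))).
√((V₂+V₁)/(V₂−V₁)) = √((1422+341)/(1422−341)) = 1.2771.
h = 95.5 / (2·1.2771) = 37.39 m.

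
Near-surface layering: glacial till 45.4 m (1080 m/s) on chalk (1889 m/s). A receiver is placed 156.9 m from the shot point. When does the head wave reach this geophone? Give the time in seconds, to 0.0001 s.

t = x/V₂ + 2h·√(V₂²−V₁²)/(V₁V₂).
√(V₂²−V₁²) = √(1889²−1080²) = 1549.8 m/s; delay term = 2·45.4·1549.8/(1080·1889) = 0.06898 s.
t = 156.9/1889 + 0.06898 = 0.15204 s.

0.1520 s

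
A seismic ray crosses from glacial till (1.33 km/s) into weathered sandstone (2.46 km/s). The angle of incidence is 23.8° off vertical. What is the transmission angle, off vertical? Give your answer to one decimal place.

sin θ₁/V₁ = sin θ₂/V₂ ⇒ sin θ₂ = 2.46·sin 23.8°/1.33 = 2.46·0.4035/1.33 = 0.7464.
θ₂ = arcsin 0.7464 = 48.28° from the normal.

48.3°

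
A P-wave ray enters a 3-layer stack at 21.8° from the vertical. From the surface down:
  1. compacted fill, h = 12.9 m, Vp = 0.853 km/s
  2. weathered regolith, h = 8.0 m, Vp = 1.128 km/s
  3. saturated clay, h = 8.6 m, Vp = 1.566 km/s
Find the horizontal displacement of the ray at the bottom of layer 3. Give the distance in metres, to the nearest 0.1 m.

Apply Snell's law at each interface; in layer i the horizontal offset is hᵢ·tan θᵢ.
Layer 1: θ = 21.80°; offset = 12.9·tan 21.80° = 5.160 m.
Layer 2: sin θ = 1.128·sin 21.8°/0.853 = 0.4911, θ = 29.41°; offset = 8.0·tan 29.41° = 4.510 m.
Layer 3: sin θ = 1.566·sin 21.8°/0.853 = 0.6818, θ = 42.98°; offset = 8.6·tan 42.98° = 8.015 m.
Total horizontal offset = 17.685 m.

17.7 m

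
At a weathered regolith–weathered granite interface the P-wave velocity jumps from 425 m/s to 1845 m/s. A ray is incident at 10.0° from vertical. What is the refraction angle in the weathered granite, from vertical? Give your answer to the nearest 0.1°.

48.9°

sin θ₁/V₁ = sin θ₂/V₂ ⇒ sin θ₂ = 1845·sin 10.0°/425 = 1845·0.1736/425 = 0.7538.
θ₂ = arcsin 0.7538 = 48.92° from the normal.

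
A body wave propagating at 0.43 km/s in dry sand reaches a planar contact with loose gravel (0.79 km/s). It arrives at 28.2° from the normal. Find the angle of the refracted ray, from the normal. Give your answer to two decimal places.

sin θ₁/V₁ = sin θ₂/V₂ ⇒ sin θ₂ = 0.79·sin 28.2°/0.43 = 0.79·0.4726/0.43 = 0.8682.
θ₂ = sin⁻¹(0.8682) = 60.25° (from vertical).

60.25°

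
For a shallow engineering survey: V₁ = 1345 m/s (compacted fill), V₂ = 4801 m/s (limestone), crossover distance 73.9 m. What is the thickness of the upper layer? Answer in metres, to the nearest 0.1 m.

h = (x_cross/2)·√((V₂−V₁)/(V₂+V₁)).
(V₂−V₁)/(V₂+V₁) = (4801−1345)/(4801+1345) = 0.5623; √ = 0.7499.
h = (73.9/2)·0.7499 = 27.71 m.

27.7 m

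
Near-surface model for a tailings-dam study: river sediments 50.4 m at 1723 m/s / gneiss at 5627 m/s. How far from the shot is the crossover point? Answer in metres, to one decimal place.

138.3 m

θ_c = arcsin(1723/5627) = 17.83°, so cos θ_c = 0.9520 and tᵢ = 2h cos θ_c/V₁ = 0.0557 s.
At crossover x/V₁ = x/V₂ + tᵢ ⇒ x = tᵢ/(1/V₁ − 1/V₂) = 0.05569/(5.8038e-04 − 1.7771e-04) = 138.31 m.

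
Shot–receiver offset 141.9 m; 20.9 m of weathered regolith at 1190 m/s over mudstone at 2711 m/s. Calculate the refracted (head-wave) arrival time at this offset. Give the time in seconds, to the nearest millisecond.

0.084 s

θ_c = arcsin(V₁/V₂) = arcsin(1190/2711) = 26.04°, cos θ_c = 0.8985.
Intercept time tᵢ = 2h cos θ_c / V₁ = 2·20.9·0.8985/1190 = 0.03156 s.
t = x/V₂ + tᵢ = 141.9/2711 + 0.03156 = 0.08390 s.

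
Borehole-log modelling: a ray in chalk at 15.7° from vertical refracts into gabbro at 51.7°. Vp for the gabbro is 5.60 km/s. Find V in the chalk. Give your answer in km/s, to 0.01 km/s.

Snell's law: sin 15.7°/V₁ = sin 51.7°/V₂.
V₁ = V₂·sin 15.7°/sin 51.7° = 5.60 × 0.3448 = 1.93 km/s.

1.93 km/s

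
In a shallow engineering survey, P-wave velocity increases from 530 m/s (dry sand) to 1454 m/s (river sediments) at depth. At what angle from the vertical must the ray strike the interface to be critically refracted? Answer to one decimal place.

21.4°

At critical incidence the refracted ray runs along the interface (θ₂ = 90°), so sin θ_c = V₁/V₂.
θ_c = arcsin(530/1454) = arcsin 0.3645 = 21.38°.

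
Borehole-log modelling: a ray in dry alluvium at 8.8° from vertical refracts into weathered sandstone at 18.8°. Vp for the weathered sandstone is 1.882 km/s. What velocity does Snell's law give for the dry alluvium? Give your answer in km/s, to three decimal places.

0.893 km/s

Snell's law: sin 8.8°/V₁ = sin 18.8°/V₂.
V₁ = V₂·sin 8.8°/sin 18.8° = 1.882 × 0.4747 = 0.893 km/s.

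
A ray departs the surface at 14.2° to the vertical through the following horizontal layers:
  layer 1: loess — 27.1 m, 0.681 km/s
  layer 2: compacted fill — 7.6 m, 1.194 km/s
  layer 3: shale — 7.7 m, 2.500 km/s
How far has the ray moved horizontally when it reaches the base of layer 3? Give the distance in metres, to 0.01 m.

Apply Snell's law at each interface; in layer i the horizontal offset is hᵢ·tan θᵢ.
Layer 1: θ = 14.20°; offset = 27.1·tan 14.20° = 6.8574 m.
Layer 2: sin θ = 1.194·sin 14.2°/0.681 = 0.4301, θ = 25.47°; offset = 7.6·tan 25.47° = 3.6207 m.
Layer 3: sin θ = 2.500·sin 14.2°/0.681 = 0.9005, θ = 64.23°; offset = 7.7·tan 64.23° = 15.9490 m.
Summing the layer offsets gives 26.4271 m.

26.43 m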